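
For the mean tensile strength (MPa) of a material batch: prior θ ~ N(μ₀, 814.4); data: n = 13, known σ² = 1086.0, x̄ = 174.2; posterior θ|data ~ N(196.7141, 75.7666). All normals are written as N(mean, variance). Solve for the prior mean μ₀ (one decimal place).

μ₀ = 416.2

With known observation variance, the Normal–Normal posterior has precision τ_n = τ₀ + n/σ² and mean μ_n = (τ₀μ₀ + (n/σ²)x̄)/τ_n.
Here τ₀ = 1/814.4 = 0.001228 and τ_data = 13/1086.0 = 0.011971, so τ_n = 0.013199.
Rearranging for μ₀: μ₀ = (μ_n·τ_n − τ_data·x̄)/τ₀ = (196.7141·0.013199 − 0.011971·174.2) / 0.001228 = 0.511081/0.001228 ≈ 416.2.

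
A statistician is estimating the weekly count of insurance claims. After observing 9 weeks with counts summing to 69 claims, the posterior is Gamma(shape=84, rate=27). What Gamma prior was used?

Gamma–Poisson conjugacy: posterior shape = α + Σxᵢ, posterior rate = β + n.
So α = 84 − 69 = 15 and β = 27 − 9 = 18.

Gamma(shape=15, rate=18)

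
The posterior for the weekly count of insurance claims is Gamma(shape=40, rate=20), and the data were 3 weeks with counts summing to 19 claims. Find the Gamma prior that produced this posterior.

A Gamma(α, β) prior (rate parametrization) on a Poisson rate with n observations summing to S gives posterior Gamma(α+S, β+n).
So α = 40 − 19 = 21 and β = 20 − 3 = 17.

Gamma(shape=21, rate=17)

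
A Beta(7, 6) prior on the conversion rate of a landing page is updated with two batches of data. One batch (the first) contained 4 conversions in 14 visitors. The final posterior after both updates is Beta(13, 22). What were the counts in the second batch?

Sequential conjugate updates are equivalent to a single update on the pooled data, so total successes = posterior α − prior α and total failures = posterior β − prior β.
Total across both batches: 13−7=6 conversions, 22−6=16 bounces.
Subtract the first batch: 6−4=2 conversions and 16−10=6 bounces.

2 conversions and 6 bounces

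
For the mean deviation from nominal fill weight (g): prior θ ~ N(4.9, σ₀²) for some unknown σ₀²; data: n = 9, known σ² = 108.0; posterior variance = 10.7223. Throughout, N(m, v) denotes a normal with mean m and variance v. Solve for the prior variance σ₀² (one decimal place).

σ₀² = 100.7

Posterior precision equals prior precision plus data precision: 1/σ_n² = 1/σ₀² + n/σ².
So 1/σ₀² = 1/10.7223 − 9/108.0 = 0.093264 − 0.083333 = 0.009931.
Hence σ₀² = 1/0.009931 ≈ 100.7.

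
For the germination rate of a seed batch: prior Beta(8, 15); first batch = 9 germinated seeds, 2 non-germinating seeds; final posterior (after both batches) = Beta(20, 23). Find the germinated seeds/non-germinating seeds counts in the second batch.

Sequential conjugate updates are equivalent to a single update on the pooled data, so total successes = posterior α − prior α and total failures = posterior β − prior β.
Total across both batches: 20−8=12 germinated seeds, 23−15=8 non-germinating seeds.
Subtract the first batch: 12−9=3 germinated seeds and 8−2=6 non-germinating seeds.

3 germinated seeds and 6 non-germinating seeds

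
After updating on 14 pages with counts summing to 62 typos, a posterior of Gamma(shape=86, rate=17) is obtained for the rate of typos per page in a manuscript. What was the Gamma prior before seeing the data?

Gamma(shape=24, rate=3)

A Gamma(α, β) prior (rate parametrization) on a Poisson rate with n observations summing to S gives posterior Gamma(α+S, β+n).
So α = 86 − 62 = 24 and β = 17 − 14 = 3.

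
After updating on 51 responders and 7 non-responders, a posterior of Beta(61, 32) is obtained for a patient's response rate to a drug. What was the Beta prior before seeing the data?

Beta(10, 25)

A Beta(a, b) prior with s successes and f failures in binomial data gives a Beta(a+s, b+f) posterior.
So a = 61 − 51 = 10 and b = 32 − 7 = 25.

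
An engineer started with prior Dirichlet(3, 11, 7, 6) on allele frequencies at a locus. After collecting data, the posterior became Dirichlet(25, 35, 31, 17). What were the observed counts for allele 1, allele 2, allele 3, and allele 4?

counts (22, 24, 24, 11)

For a Dirichlet(α) prior with multinomial counts c, the posterior is Dirichlet(α + c) componentwise.
Counts are posterior − prior componentwise: 25−3=22, 35−11=24, 31−7=24, 17−6=11.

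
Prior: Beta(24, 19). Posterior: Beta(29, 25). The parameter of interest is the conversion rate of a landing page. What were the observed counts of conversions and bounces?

5 conversions and 6 bounces

Under Beta–binomial conjugacy the posterior parameters are (a+s, b+f).
So s = 29 − 24 = 5 and f = 25 − 19 = 6.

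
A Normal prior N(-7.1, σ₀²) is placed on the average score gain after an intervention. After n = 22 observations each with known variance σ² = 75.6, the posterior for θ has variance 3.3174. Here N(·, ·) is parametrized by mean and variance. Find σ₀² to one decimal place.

For the Normal–Normal model with known σ², precisions add: τ_n = τ₀ + n/σ².
So 1/σ₀² = 1/3.3174 − 22/75.6 = 0.301441 − 0.291005 = 0.010436.
Hence σ₀² = 1/0.010436 ≈ 95.8.

σ₀² = 95.8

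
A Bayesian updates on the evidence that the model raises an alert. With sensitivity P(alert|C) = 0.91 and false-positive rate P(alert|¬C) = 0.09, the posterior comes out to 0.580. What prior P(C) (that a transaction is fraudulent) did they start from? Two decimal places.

In odds form, posterior odds = prior odds × likelihood ratio, so prior odds = posterior odds ÷ LR.
Posterior odds = 0.580/(1−0.580) = 1.3810. LR = 0.91/0.09 = 10.1111.
Prior odds = 1.3810/10.1111 = 0.1366, so P(C) = 0.1366/(1+0.1366) ≈ 0.12.

P(C) = 0.12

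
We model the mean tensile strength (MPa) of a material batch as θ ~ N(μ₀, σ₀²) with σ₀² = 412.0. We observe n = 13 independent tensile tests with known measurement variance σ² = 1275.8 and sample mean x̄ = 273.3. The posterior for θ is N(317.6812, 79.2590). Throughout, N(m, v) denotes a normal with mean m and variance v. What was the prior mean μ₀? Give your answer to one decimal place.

With known observation variance, the Normal–Normal posterior has precision τ_n = τ₀ + n/σ² and mean μ_n = (τ₀μ₀ + (n/σ²)x̄)/τ_n.
Here τ₀ = 1/412.0 = 0.002427 and τ_data = 13/1275.8 = 0.010190, so τ_n = 0.012617.
Rearranging for μ₀: μ₀ = (μ_n·τ_n − τ_data·x̄)/τ₀ = (317.6812·0.012617 − 0.010190·273.3) / 0.002427 = 1.223257/0.002427 ≈ 504.0.

μ₀ = 504.0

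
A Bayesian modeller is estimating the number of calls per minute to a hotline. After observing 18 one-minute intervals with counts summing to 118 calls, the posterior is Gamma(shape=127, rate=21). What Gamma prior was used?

A Gamma(α, β) prior (rate parametrization) on a Poisson rate with n observations summing to S gives posterior Gamma(α+S, β+n).
So α = 127 − 118 = 9 and β = 21 − 18 = 3.

Gamma(shape=9, rate=3)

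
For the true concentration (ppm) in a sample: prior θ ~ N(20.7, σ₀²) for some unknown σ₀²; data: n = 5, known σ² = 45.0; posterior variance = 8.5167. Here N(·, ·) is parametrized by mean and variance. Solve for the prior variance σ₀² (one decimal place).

Posterior precision equals prior precision plus data precision: 1/σ_n² = 1/σ₀² + n/σ².
So 1/σ₀² = 1/8.5167 − 5/45.0 = 0.117416 − 0.111111 = 0.006305.
Hence σ₀² = 1/0.006305 ≈ 158.6.

σ₀² = 158.6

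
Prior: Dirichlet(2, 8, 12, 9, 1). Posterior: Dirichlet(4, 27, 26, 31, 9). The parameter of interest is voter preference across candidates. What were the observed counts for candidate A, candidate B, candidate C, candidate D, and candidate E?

For a Dirichlet(α) prior with multinomial counts c, the posterior is Dirichlet(α + c) componentwise.
Counts are posterior − prior componentwise: 4−2=2, 27−8=19, 26−12=14, 31−9=22, 9−1=8.

counts (2, 19, 14, 22, 8)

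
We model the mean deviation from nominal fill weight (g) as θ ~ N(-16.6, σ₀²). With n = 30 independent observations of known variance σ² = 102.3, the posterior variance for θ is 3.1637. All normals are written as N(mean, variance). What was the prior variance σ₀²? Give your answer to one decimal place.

For the Normal–Normal model with known σ², precisions add: τ_n = τ₀ + n/σ².
So 1/σ₀² = 1/3.1637 − 30/102.3 = 0.316086 − 0.293255 = 0.022831.
Hence σ₀² = 1/0.022831 ≈ 43.8.

σ₀² = 43.8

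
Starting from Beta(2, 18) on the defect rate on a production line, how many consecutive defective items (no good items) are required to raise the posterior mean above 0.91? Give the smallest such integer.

After k defective items and 0 good items the posterior is Beta(2+k, 18), with mean (2+k)/(2+18+k).
Set (2+k)/(20+k) > 0.91 and solve: k > (0.91·20 − 2)/(1 − 0.91) = 180.000.
The smallest integer exceeding 180.000 is 181.

k = 181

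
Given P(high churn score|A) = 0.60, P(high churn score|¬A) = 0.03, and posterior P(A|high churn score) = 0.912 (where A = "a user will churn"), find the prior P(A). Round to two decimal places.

In odds form, posterior odds = prior odds × likelihood ratio, so prior odds = posterior odds ÷ LR.
Posterior odds = 0.912/(1−0.912) = 10.3636. LR = 0.60/0.03 = 20.0000.
Prior odds = 10.3636/20.0000 = 0.5182, so P(A) = 0.5182/(1+0.5182) ≈ 0.34.

P(A) = 0.34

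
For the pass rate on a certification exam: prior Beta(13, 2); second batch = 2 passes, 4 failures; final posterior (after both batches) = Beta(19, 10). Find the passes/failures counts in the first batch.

4 passes and 4 failures

Sequential conjugate updates are equivalent to a single update on the pooled data, so total successes = posterior α − prior α and total failures = posterior β − prior β.
Total across both batches: 19−13=6 passes, 10−2=8 failures.
Subtract the second batch: 6−2=4 passes and 8−4=4 failures.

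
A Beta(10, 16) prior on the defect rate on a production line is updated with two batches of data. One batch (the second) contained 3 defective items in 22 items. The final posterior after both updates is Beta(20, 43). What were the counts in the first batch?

7 defective items and 8 good items

Sequential conjugate updates are equivalent to a single update on the pooled data, so total successes = posterior α − prior α and total failures = posterior β − prior β.
Total across both batches: 20−10=10 defective items, 43−16=27 good items.
Subtract the second batch: 10−3=7 defective items and 27−19=8 good items.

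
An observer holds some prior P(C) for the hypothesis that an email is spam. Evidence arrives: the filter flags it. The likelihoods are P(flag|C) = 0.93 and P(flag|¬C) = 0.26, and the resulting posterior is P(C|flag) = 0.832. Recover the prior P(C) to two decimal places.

P(C) = 0.58

In odds form, posterior odds = prior odds × likelihood ratio, so prior odds = posterior odds ÷ LR.
Posterior odds = 0.832/(1−0.832) = 4.9524. LR = 0.93/0.26 = 3.5769.
Prior odds = 4.9524/3.5769 = 1.3846, so P(C) = 1.3846/(1+1.3846) ≈ 0.58.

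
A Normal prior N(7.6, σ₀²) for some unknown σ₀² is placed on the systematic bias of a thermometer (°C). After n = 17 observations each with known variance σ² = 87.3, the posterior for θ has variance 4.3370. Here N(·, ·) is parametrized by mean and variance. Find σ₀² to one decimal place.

For the Normal–Normal model with known σ², precisions add: τ_n = τ₀ + n/σ².
So 1/σ₀² = 1/4.3370 − 17/87.3 = 0.230574 − 0.194731 = 0.035843.
Hence σ₀² = 1/0.035843 ≈ 27.9.

σ₀² = 27.9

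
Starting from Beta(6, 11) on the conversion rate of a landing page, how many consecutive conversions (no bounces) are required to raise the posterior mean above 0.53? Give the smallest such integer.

After k conversions and 0 bounces the posterior is Beta(6+k, 11), with mean (6+k)/(6+11+k).
Set (6+k)/(17+k) > 0.53 and solve: k > (0.53·17 − 6)/(1 − 0.53) = 6.404.
The smallest integer exceeding 6.404 is 7.

k = 7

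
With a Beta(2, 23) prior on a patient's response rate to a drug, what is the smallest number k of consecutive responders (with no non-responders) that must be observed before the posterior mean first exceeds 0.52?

After k responders and 0 non-responders the posterior is Beta(2+k, 23), with mean (2+k)/(2+23+k).
Set (2+k)/(25+k) > 0.52 and solve: k > (0.52·25 − 2)/(1 − 0.52) = 22.917.
The smallest integer exceeding 22.917 is 23, and checking k=23: (25)/(48) = 0.5208 > 0.52.

k = 23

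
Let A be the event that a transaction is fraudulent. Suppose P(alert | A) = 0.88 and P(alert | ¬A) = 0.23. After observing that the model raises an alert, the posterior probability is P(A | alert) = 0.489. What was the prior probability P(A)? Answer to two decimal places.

P(A) = 0.20

In odds form, posterior odds = prior odds × likelihood ratio, so prior odds = posterior odds ÷ LR.
Posterior odds = 0.489/(1−0.489) = 0.9569. LR = 0.88/0.23 = 3.8261.
Prior odds = 0.9569/3.8261 = 0.2501, so P(A) = 0.2501/(1+0.2501) ≈ 0.20.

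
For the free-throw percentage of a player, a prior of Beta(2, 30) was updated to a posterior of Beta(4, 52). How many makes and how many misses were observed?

Beta is conjugate to the binomial likelihood: posterior = Beta(a+s, b+f).
Match parameters: s=4−2=2, f=52−30=22.

2 makes and 22 misses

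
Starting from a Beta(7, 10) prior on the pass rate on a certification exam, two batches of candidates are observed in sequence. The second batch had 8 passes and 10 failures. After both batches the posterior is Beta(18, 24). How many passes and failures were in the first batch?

Sequential conjugate updates are equivalent to a single update on the pooled data, so total successes = posterior α − prior α and total failures = posterior β − prior β.
Total across both batches: 18−7=11 passes, 24−10=14 failures.
Subtract the second batch: 11−8=3 passes and 14−10=4 failures.

3 passes and 4 failures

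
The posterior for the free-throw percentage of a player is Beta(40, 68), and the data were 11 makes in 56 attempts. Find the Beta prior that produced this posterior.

Beta(29, 23)

A Beta(a, b) prior with s successes and f failures in binomial data gives a Beta(a+s, b+f) posterior.
So a = 40 − 11 = 29 and b = 68 − 45 = 23.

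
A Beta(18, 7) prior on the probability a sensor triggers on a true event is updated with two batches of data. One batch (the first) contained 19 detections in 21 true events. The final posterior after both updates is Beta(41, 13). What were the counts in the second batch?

4 detections and 4 misses

Because Beta–binomial updating is additive in the counts, the combined data contributed (α_post−α_prior, β_post−β_prior) successes and failures.
Total across both batches: 41−18=23 detections, 13−7=6 misses.
Subtract the first batch: 23−19=4 detections and 6−2=4 misses.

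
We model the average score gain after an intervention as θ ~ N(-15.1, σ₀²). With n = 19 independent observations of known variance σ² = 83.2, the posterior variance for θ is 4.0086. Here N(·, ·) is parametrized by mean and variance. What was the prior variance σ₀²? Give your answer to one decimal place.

σ₀² = 47.4

Posterior precision equals prior precision plus data precision: 1/σ_n² = 1/σ₀² + n/σ².
So 1/σ₀² = 1/4.0086 − 19/83.2 = 0.249464 − 0.228365 = 0.021099.
Hence σ₀² = 1/0.021099 ≈ 47.4.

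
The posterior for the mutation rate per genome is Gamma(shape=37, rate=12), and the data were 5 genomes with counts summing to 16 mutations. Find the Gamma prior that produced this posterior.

A Gamma(α, β) prior (rate parametrization) on a Poisson rate with n observations summing to S gives posterior Gamma(α+S, β+n).
So α = 37 − 16 = 21 and β = 12 − 5 = 7.

Gamma(shape=21, rate=7)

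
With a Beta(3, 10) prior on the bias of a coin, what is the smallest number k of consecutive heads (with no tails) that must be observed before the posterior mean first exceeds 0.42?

k = 5

After k heads and 0 tails the posterior is Beta(3+k, 10), with mean (3+k)/(3+10+k).
Set (3+k)/(13+k) > 0.42 and solve: k > (0.42·13 − 3)/(1 − 0.42) = 4.241.
The smallest integer exceeding 4.241 is 5.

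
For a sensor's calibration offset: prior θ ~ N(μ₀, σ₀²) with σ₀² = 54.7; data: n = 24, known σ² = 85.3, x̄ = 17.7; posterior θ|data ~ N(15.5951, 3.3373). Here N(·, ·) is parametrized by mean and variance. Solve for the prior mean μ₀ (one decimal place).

With known observation variance, the Normal–Normal posterior has precision τ_n = τ₀ + n/σ² and mean μ_n = (τ₀μ₀ + (n/σ²)x̄)/τ_n.
Here τ₀ = 1/54.7 = 0.018282 and τ_data = 24/85.3 = 0.281360, so τ_n = 0.299642.
Rearranging for μ₀: μ₀ = (μ_n·τ_n − τ_data·x̄)/τ₀ = (15.5951·0.299642 − 0.281360·17.7) / 0.018282 = -0.307125/0.018282 ≈ -16.8.

μ₀ = -16.8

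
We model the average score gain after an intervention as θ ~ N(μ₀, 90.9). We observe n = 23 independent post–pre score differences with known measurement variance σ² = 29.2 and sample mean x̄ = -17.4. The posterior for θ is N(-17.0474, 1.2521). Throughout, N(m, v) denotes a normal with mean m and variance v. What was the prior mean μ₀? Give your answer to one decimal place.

The posterior mean is a precision-weighted average: μ_n = (τ₀μ₀ + τ_data·x̄)/(τ₀+τ_data), with τ₀=1/σ₀² and τ_data=n/σ².
Here τ₀ = 1/90.9 = 0.011001 and τ_data = 23/29.2 = 0.787671, so τ_n = 0.798672.
Rearranging for μ₀: μ₀ = (μ_n·τ_n − τ_data·x̄)/τ₀ = (-17.0474·0.798672 − 0.787671·-17.4) / 0.011001 = 0.090194/0.011001 ≈ 8.2.

μ₀ = 8.2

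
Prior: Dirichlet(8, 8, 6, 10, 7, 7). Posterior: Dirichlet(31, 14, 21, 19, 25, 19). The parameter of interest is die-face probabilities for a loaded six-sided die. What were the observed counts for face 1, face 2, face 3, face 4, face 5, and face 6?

counts (23, 6, 15, 9, 18, 12)

For a Dirichlet(α) prior with multinomial counts c, the posterior is Dirichlet(α + c) componentwise.
Counts are posterior − prior componentwise: 31−8=23, 14−8=6, 21−6=15, 19−10=9, 25−7=18, 19−7=12.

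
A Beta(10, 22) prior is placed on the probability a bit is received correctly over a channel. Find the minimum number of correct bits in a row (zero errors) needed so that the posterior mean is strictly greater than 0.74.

After k correct bits and 0 errors the posterior is Beta(10+k, 22), with mean (10+k)/(10+22+k).
Set (10+k)/(32+k) > 0.74 and solve: k > (0.74·32 − 10)/(1 − 0.74) = 52.615.
The smallest integer exceeding 52.615 is 53, and checking k=53: (63)/(85) = 0.7412 > 0.74.

k = 53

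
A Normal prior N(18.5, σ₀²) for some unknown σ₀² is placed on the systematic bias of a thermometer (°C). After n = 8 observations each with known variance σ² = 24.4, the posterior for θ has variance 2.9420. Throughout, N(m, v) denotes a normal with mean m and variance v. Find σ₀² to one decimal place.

Posterior precision equals prior precision plus data precision: 1/σ_n² = 1/σ₀² + n/σ².
So 1/σ₀² = 1/2.9420 − 8/24.4 = 0.339905 − 0.327869 = 0.012036.
Hence σ₀² = 1/0.012036 ≈ 83.1.

σ₀² = 83.1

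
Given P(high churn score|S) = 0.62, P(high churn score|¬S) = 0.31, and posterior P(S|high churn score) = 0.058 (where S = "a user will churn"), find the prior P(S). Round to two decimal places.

P(S) = 0.03

In odds form, posterior odds = prior odds × likelihood ratio, so prior odds = posterior odds ÷ LR.
Posterior odds = 0.058/(1−0.058) = 0.0616. LR = 0.62/0.31 = 2.0000.
Prior odds = 0.0616/2.0000 = 0.0308, so P(S) = 0.0308/(1+0.0308) ≈ 0.03.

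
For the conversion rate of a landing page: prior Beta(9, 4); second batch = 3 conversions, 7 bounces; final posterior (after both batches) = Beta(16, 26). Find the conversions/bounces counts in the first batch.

Because Beta–binomial updating is additive in the counts, the combined data contributed (α_post−α_prior, β_post−β_prior) successes and failures.
Total across both batches: 16−9=7 conversions, 26−4=22 bounces.
Subtract the second batch: 7−3=4 conversions and 22−7=15 bounces.

4 conversions and 15 bounces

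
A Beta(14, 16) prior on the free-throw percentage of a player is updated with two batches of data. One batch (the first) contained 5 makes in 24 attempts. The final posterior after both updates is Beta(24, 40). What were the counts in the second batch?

Sequential conjugate updates are equivalent to a single update on the pooled data, so total successes = posterior α − prior α and total failures = posterior β − prior β.
Total across both batches: 24−14=10 makes, 40−16=24 misses.
Subtract the first batch: 10−5=5 makes and 24−19=5 misses.

5 makes and 5 misses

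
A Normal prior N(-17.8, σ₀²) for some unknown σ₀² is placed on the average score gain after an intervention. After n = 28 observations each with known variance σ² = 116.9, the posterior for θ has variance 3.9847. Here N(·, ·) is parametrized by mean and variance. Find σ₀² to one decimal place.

σ₀² = 87.4

Posterior precision equals prior precision plus data precision: 1/σ_n² = 1/σ₀² + n/σ².
So 1/σ₀² = 1/3.9847 − 28/116.9 = 0.250960 − 0.239521 = 0.011439.
Hence σ₀² = 1/0.011439 ≈ 87.4.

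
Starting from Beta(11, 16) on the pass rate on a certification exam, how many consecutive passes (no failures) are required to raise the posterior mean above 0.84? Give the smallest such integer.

After k passes and 0 failures the posterior is Beta(11+k, 16), with mean (11+k)/(11+16+k).
Set (11+k)/(27+k) > 0.84 and solve: k > (0.84·27 − 11)/(1 − 0.84) = 73.000.
The smallest integer exceeding 73.000 is 74, and checking k=74: (85)/(101) = 0.8416 > 0.84.

k = 74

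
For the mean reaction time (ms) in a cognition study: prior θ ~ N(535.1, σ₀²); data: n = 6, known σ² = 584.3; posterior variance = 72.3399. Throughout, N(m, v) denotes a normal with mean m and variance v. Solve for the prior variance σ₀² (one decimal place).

σ₀² = 281.3

For the Normal–Normal model with known σ², precisions add: τ_n = τ₀ + n/σ².
So 1/σ₀² = 1/72.3399 − 6/584.3 = 0.013824 − 0.010269 = 0.003555.
Hence σ₀² = 1/0.003555 ≈ 281.3.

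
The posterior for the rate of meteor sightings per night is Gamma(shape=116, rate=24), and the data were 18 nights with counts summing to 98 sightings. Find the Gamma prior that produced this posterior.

Gamma(shape=18, rate=6)

Gamma–Poisson conjugacy: posterior shape = α + Σxᵢ, posterior rate = β + n.
So α = 116 − 98 = 18 and β = 24 − 18 = 6.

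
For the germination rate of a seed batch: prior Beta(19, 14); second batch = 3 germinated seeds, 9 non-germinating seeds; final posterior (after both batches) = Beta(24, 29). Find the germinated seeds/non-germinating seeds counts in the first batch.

Because Beta–binomial updating is additive in the counts, the combined data contributed (α_post−α_prior, β_post−β_prior) successes and failures.
Total across both batches: 24−19=5 germinated seeds, 29−14=15 non-germinating seeds.
Subtract the second batch: 5−3=2 germinated seeds and 15−9=6 non-germinating seeds.

2 germinated seeds and 6 non-germinating seeds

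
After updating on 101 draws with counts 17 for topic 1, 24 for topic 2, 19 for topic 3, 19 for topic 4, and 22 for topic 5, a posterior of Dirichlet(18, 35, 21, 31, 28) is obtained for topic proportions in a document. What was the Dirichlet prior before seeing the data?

For a Dirichlet(α) prior with multinomial counts c, the posterior is Dirichlet(α + c) componentwise.
Subtract each count from the matching posterior parameter: 18−17=1, 35−24=11, 21−19=2, 31−19=12, 28−22=6.

Dirichlet(1, 11, 2, 12, 6)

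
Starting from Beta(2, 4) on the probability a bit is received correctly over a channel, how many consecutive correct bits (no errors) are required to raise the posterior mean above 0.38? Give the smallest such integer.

k = 1

After k correct bits and 0 errors the posterior is Beta(2+k, 4), with mean (2+k)/(2+4+k).
Set (2+k)/(6+k) > 0.38 and solve: k > (0.38·6 − 2)/(1 − 0.38) = 0.452.
The smallest integer exceeding 0.452 is 1.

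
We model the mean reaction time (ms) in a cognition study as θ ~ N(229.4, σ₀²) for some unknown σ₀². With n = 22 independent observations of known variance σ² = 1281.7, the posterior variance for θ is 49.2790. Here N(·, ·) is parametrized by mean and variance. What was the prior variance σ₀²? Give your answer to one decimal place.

Posterior precision equals prior precision plus data precision: 1/σ_n² = 1/σ₀² + n/σ².
So 1/σ₀² = 1/49.2790 − 22/1281.7 = 0.020293 − 0.017165 = 0.003128.
Hence σ₀² = 1/0.003128 ≈ 319.7.

σ₀² = 319.7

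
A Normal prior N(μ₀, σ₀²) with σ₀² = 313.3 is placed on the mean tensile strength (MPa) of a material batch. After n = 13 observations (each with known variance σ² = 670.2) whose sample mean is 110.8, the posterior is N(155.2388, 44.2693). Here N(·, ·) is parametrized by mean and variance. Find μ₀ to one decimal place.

μ₀ = 425.3

The posterior mean is a precision-weighted average: μ_n = (τ₀μ₀ + τ_data·x̄)/(τ₀+τ_data), with τ₀=1/σ₀² and τ_data=n/σ².
Here τ₀ = 1/313.3 = 0.003192 and τ_data = 13/670.2 = 0.019397, so τ_n = 0.022589.
Rearranging for μ₀: μ₀ = (μ_n·τ_n − τ_data·x̄)/τ₀ = (155.2388·0.022589 − 0.019397·110.8) / 0.003192 = 1.357502/0.003192 ≈ 425.3.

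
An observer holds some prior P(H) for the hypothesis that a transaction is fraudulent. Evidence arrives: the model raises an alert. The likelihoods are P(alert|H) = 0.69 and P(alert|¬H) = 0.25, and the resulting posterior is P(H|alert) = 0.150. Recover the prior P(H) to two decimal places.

Bayes' rule in odds form gives O(H|E) = O(H)·[P(E|H)/P(E|¬H)], hence O(H) = O(H|E)/LR.
Posterior odds = 0.150/(1−0.150) = 0.1765. LR = 0.69/0.25 = 2.7600.
Prior odds = 0.1765/2.7600 = 0.0639, so P(H) = 0.0639/(1+0.0639) ≈ 0.06.

P(H) = 0.06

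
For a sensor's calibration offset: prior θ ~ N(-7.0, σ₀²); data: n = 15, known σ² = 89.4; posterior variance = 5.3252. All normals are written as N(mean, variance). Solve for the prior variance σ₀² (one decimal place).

σ₀² = 50.0

For the Normal–Normal model with known σ², precisions add: τ_n = τ₀ + n/σ².
So 1/σ₀² = 1/5.3252 − 15/89.4 = 0.187786 − 0.167785 = 0.020001.
Hence σ₀² = 1/0.020001 ≈ 50.0.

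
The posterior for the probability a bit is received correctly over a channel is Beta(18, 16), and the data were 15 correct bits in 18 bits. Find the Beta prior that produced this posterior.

Beta(3, 13)

Under Beta–binomial conjugacy the posterior parameters are (a+s, b+f).
So a = 18 − 15 = 3 and b = 16 − 3 = 13.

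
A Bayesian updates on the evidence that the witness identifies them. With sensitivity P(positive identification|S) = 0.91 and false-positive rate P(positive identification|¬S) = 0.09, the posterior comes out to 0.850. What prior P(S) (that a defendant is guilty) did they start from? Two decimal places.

P(S) = 0.36

In odds form, posterior odds = prior odds × likelihood ratio, so prior odds = posterior odds ÷ LR.
Posterior odds = 0.850/(1−0.850) = 5.6667. LR = 0.91/0.09 = 10.1111.
Prior odds = 5.6667/10.1111 = 0.5604, so P(S) = 0.5604/(1+0.5604) ≈ 0.36.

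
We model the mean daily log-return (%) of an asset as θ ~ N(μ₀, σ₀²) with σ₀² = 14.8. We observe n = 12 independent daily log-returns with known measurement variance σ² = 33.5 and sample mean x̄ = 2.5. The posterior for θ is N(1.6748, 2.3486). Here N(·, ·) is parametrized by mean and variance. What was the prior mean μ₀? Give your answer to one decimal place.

μ₀ = -2.7

With known observation variance, the Normal–Normal posterior has precision τ_n = τ₀ + n/σ² and mean μ_n = (τ₀μ₀ + (n/σ²)x̄)/τ_n.
Here τ₀ = 1/14.8 = 0.067568 and τ_data = 12/33.5 = 0.358209, so τ_n = 0.425777.
Rearranging for μ₀: μ₀ = (μ_n·τ_n − τ_data·x̄)/τ₀ = (1.6748·0.425777 − 0.358209·2.5) / 0.067568 = -0.182431/0.067568 ≈ -2.7.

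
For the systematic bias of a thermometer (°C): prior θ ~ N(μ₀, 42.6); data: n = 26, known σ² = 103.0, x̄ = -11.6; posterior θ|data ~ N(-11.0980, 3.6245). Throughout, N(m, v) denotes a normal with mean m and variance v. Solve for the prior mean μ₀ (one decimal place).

The posterior mean is a precision-weighted average: μ_n = (τ₀μ₀ + τ_data·x̄)/(τ₀+τ_data), with τ₀=1/σ₀² and τ_data=n/σ².
Here τ₀ = 1/42.6 = 0.023474 and τ_data = 26/103.0 = 0.252427, so τ_n = 0.275901.
Rearranging for μ₀: μ₀ = (μ_n·τ_n − τ_data·x̄)/τ₀ = (-11.0980·0.275901 − 0.252427·-11.6) / 0.023474 = -0.133796/0.023474 ≈ -5.7.

μ₀ = -5.7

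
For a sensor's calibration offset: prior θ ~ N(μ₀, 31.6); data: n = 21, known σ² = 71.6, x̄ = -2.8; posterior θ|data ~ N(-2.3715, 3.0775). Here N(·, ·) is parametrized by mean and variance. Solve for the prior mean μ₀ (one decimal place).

μ₀ = 1.6

The posterior mean is a precision-weighted average: μ_n = (τ₀μ₀ + τ_data·x̄)/(τ₀+τ_data), with τ₀=1/σ₀² and τ_data=n/σ².
Here τ₀ = 1/31.6 = 0.031646 and τ_data = 21/71.6 = 0.293296, so τ_n = 0.324942.
Rearranging for μ₀: μ₀ = (μ_n·τ_n − τ_data·x̄)/τ₀ = (-2.3715·0.324942 − 0.293296·-2.8) / 0.031646 = 0.050629/0.031646 ≈ 1.6.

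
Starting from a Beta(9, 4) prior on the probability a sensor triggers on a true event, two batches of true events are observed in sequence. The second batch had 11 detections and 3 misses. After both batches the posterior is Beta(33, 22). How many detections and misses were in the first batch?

Because Beta–binomial updating is additive in the counts, the combined data contributed (α_post−α_prior, β_post−β_prior) successes and failures.
Total across both batches: 33−9=24 detections, 22−4=18 misses.
Subtract the second batch: 24−11=13 detections and 18−3=15 misses.

13 detections and 15 misses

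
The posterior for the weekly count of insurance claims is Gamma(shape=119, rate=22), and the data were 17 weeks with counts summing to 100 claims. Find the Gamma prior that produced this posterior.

Gamma(shape=19, rate=5)

A Gamma(α, β) prior (rate parametrization) on a Poisson rate with n observations summing to S gives posterior Gamma(α+S, β+n).
So α = 119 − 100 = 19 and β = 22 − 17 = 5.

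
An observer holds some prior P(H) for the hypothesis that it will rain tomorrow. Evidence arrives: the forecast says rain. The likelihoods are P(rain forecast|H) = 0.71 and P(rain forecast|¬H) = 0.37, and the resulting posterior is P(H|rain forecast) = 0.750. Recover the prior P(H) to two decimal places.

P(H) = 0.61

Bayes' rule in odds form gives O(H|E) = O(H)·[P(E|H)/P(E|¬H)], hence O(H) = O(H|E)/LR.
Posterior odds = 0.750/(1−0.750) = 3.0000. LR = 0.71/0.37 = 1.9189.
Prior odds = 3.0000/1.9189 = 1.5634, so P(H) = 1.5634/(1+1.5634) ≈ 0.61.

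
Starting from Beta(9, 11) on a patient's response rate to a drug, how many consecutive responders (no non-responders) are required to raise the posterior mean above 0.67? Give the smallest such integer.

After k responders and 0 non-responders the posterior is Beta(9+k, 11), with mean (9+k)/(9+11+k).
Set (9+k)/(20+k) > 0.67 and solve: k > (0.67·20 − 9)/(1 − 0.67) = 13.333.
The smallest integer exceeding 13.333 is 14, and checking k=14: (23)/(34) = 0.6765 > 0.67.

k = 14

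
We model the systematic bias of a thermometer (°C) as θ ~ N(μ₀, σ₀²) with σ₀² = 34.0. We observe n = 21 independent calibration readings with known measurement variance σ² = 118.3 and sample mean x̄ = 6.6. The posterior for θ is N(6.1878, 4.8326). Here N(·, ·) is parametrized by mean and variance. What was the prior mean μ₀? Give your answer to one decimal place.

μ₀ = 3.7

With known observation variance, the Normal–Normal posterior has precision τ_n = τ₀ + n/σ² and mean μ_n = (τ₀μ₀ + (n/σ²)x̄)/τ_n.
Here τ₀ = 1/34.0 = 0.029412 and τ_data = 21/118.3 = 0.177515, so τ_n = 0.206927.
Rearranging for μ₀: μ₀ = (μ_n·τ_n − τ_data·x̄)/τ₀ = (6.1878·0.206927 − 0.177515·6.6) / 0.029412 = 0.108824/0.029412 ≈ 3.7.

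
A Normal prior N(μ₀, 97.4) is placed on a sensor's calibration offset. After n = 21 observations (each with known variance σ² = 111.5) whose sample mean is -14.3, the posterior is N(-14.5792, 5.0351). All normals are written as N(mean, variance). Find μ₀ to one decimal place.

μ₀ = -19.7

The posterior mean is a precision-weighted average: μ_n = (τ₀μ₀ + τ_data·x̄)/(τ₀+τ_data), with τ₀=1/σ₀² and τ_data=n/σ².
Here τ₀ = 1/97.4 = 0.010267 and τ_data = 21/111.5 = 0.188341, so τ_n = 0.198608.
Rearranging for μ₀: μ₀ = (μ_n·τ_n − τ_data·x̄)/τ₀ = (-14.5792·0.198608 − 0.188341·-14.3) / 0.010267 = -0.202269/0.010267 ≈ -19.7.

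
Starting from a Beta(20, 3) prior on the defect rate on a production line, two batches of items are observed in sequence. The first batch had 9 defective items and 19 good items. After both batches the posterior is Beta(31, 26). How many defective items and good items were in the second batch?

Sequential conjugate updates are equivalent to a single update on the pooled data, so total successes = posterior α − prior α and total failures = posterior β − prior β.
Total across both batches: 31−20=11 defective items, 26−3=23 good items.
Subtract the first batch: 11−9=2 defective items and 23−19=4 good items.

2 defective items and 4 good items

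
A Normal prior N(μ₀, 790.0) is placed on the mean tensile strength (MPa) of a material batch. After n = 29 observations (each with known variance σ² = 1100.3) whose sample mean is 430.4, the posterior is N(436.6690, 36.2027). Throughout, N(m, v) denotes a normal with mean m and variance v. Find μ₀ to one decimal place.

μ₀ = 567.2

With known observation variance, the Normal–Normal posterior has precision τ_n = τ₀ + n/σ² and mean μ_n = (τ₀μ₀ + (n/σ²)x̄)/τ_n.
Here τ₀ = 1/790.0 = 0.001266 and τ_data = 29/1100.3 = 0.026356, so τ_n = 0.027622.
Rearranging for μ₀: μ₀ = (μ_n·τ_n − τ_data·x̄)/τ₀ = (436.6690·0.027622 − 0.026356·430.4) / 0.001266 = 0.718049/0.001266 ≈ 567.2.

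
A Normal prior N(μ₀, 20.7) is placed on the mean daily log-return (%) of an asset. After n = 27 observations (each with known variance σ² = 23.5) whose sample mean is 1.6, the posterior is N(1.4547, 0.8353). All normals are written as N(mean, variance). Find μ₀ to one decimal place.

With known observation variance, the Normal–Normal posterior has precision τ_n = τ₀ + n/σ² and mean μ_n = (τ₀μ₀ + (n/σ²)x̄)/τ_n.
Here τ₀ = 1/20.7 = 0.048309 and τ_data = 27/23.5 = 1.148936, so τ_n = 1.197245.
Rearranging for μ₀: μ₀ = (μ_n·τ_n − τ_data·x̄)/τ₀ = (1.4547·1.197245 − 1.148936·1.6) / 0.048309 = -0.096665/0.048309 ≈ -2.0.

μ₀ = -2.0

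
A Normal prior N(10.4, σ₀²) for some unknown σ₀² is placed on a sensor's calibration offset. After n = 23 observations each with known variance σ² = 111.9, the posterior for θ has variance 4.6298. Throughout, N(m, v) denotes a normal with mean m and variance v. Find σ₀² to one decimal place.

σ₀² = 95.7

For the Normal–Normal model with known σ², precisions add: τ_n = τ₀ + n/σ².
So 1/σ₀² = 1/4.6298 − 23/111.9 = 0.215992 − 0.205541 = 0.010451.
Hence σ₀² = 1/0.010451 ≈ 95.7.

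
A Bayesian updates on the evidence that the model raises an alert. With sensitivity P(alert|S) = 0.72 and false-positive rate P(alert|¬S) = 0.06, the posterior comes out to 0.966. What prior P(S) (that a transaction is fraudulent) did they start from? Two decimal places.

P(S) = 0.70

In odds form, posterior odds = prior odds × likelihood ratio, so prior odds = posterior odds ÷ LR.
Posterior odds = 0.966/(1−0.966) = 28.4118. LR = 0.72/0.06 = 12.0000.
Prior odds = 28.4118/12.0000 = 2.3676, so P(S) = 2.3676/(1+2.3676) ≈ 0.70.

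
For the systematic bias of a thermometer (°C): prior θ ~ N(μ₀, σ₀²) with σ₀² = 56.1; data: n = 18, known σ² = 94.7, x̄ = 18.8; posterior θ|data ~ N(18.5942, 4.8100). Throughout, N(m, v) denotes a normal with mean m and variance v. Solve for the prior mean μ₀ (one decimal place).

The posterior mean is a precision-weighted average: μ_n = (τ₀μ₀ + τ_data·x̄)/(τ₀+τ_data), with τ₀=1/σ₀² and τ_data=n/σ².
Here τ₀ = 1/56.1 = 0.017825 and τ_data = 18/94.7 = 0.190074, so τ_n = 0.207899.
Rearranging for μ₀: μ₀ = (μ_n·τ_n − τ_data·x̄)/τ₀ = (18.5942·0.207899 − 0.190074·18.8) / 0.017825 = 0.292324/0.017825 ≈ 16.4.

μ₀ = 16.4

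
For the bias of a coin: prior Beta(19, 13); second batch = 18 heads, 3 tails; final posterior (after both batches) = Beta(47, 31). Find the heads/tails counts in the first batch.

Sequential conjugate updates are equivalent to a single update on the pooled data, so total successes = posterior α − prior α and total failures = posterior β − prior β.
Total across both batches: 47−19=28 heads, 31−13=18 tails.
Subtract the second batch: 28−18=10 heads and 18−3=15 tails.

10 heads and 15 tails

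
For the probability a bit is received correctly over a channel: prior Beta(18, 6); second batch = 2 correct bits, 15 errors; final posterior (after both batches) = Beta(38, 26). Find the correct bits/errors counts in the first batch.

18 correct bits and 5 errors

Sequential conjugate updates are equivalent to a single update on the pooled data, so total successes = posterior α − prior α and total failures = posterior β − prior β.
Total across both batches: 38−18=20 correct bits, 26−6=20 errors.
Subtract the second batch: 20−2=18 correct bits and 20−15=5 errors.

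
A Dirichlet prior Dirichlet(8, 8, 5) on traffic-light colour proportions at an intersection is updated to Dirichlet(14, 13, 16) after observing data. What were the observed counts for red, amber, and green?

For a Dirichlet(α) prior with multinomial counts c, the posterior is Dirichlet(α + c) componentwise.
Counts are posterior − prior componentwise: 14−8=6, 13−8=5, 16−5=11.

counts (6, 5, 11)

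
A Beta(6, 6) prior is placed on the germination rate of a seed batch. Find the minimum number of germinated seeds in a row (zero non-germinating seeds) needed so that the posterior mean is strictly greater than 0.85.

After k germinated seeds and 0 non-germinating seeds the posterior is Beta(6+k, 6), with mean (6+k)/(6+6+k).
Set (6+k)/(12+k) > 0.85 and solve: k > (0.85·12 − 6)/(1 − 0.85) = 28.000.
The smallest integer exceeding 28.000 is 29, and checking k=29: (35)/(41) = 0.8537 > 0.85.

k = 29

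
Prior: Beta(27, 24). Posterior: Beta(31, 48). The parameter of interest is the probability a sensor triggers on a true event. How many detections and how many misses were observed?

Under Beta–binomial conjugacy the posterior parameters are (α+s, β+f).
So s = 31 − 27 = 4 and f = 48 − 24 = 24.

4 detections and 24 misses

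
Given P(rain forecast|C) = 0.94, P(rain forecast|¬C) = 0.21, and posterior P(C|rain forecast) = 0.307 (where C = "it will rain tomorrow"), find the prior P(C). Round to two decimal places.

P(C) = 0.09

In odds form, posterior odds = prior odds × likelihood ratio, so prior odds = posterior odds ÷ LR.
Posterior odds = 0.307/(1−0.307) = 0.4430. LR = 0.94/0.21 = 4.4762.
Prior odds = 0.4430/4.4762 = 0.0990, so P(C) = 0.0990/(1+0.0990) ≈ 0.09.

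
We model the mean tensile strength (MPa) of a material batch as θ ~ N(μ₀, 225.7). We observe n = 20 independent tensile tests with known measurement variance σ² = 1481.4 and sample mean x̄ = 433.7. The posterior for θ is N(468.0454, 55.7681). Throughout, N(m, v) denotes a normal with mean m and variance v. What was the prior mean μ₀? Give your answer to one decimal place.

The posterior mean is a precision-weighted average: μ_n = (τ₀μ₀ + τ_data·x̄)/(τ₀+τ_data), with τ₀=1/σ₀² and τ_data=n/σ².
Here τ₀ = 1/225.7 = 0.004431 and τ_data = 20/1481.4 = 0.013501, so τ_n = 0.017932.
Rearranging for μ₀: μ₀ = (μ_n·τ_n − τ_data·x̄)/τ₀ = (468.0454·0.017932 − 0.013501·433.7) / 0.004431 = 2.537606/0.004431 ≈ 572.7.

μ₀ = 572.7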